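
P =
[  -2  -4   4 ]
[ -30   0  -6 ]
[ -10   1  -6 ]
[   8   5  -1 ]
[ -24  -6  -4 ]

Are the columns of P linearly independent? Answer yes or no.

yes

Row reduce P to echelon form.
R2 ← R2 − (15)·R1: [0, 60, -66]
R3 ← R3 − (5)·R1: [0, 21, -26]
R4 ← R4 + (4)·R1: [0, -11, 15]
R5 ← R5 − (12)·R1: [0, 42, -52]
R3 ← R3 − (7/20)·R2: [0, 0, -29/10]
R4 ← R4 + (11/60)·R2: [0, 0, 29/10]
R5 ← R5 − (7/10)·R2: [0, 0, -29/5]
R4 ← R4 + R3: [0, 0, 0]
R5 ← R5 − (2)·R3: [0, 0, 0]
3 pivots among 3 columns.
Every column is a pivot column, so the columns are linearly independent.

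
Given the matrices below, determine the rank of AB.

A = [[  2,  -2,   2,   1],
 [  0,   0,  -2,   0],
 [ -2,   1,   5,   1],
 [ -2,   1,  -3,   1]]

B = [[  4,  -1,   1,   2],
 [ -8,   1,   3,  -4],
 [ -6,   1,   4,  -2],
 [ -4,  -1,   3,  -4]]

First compute AB:
[[  8,  -3,   7,   4],
 [ 12,  -2,  -8,   4],
 [-50,   7,  24, -22],
 [ -2,  -1,  -8,  -6]]
Now row reduce the product.
R2 ← R2 − (3/2)·R1: [0, 5/2, -37/2, -2]
R3 ← R3 + (25/4)·R1: [0, -47/4, 271/4, 3]
R4 ← R4 + (1/4)·R1: [0, -7/4, -25/4, -5]
R3 ← R3 + (47/10)·R2: [0, 0, -96/5, -32/5]
R4 ← R4 + (7/10)·R2: [0, 0, -96/5, -32/5]
R4 ← R4 − R3: [0, 0, 0, 0]
3 nonzero rows, so rank(AB) = 3.

3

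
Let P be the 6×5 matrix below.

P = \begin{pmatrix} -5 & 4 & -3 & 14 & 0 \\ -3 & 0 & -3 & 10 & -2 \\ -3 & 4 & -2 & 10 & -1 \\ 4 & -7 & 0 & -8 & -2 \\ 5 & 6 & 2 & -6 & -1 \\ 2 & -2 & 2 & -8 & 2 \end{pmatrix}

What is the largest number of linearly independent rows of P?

4

Row reduce to echelon form.
R2 ← R2 − (3/5)·R1: [0, -12/5, -6/5, 8/5, -2]
R3 ← R3 − (3/5)·R1: [0, 8/5, -1/5, 8/5, -1]
R4 ← R4 + (4/5)·R1: [0, -19/5, -12/5, 16/5, -2]
R5 ← R5 + R1: [0, 10, -1, 8, -1]
R6 ← R6 + (2/5)·R1: [0, -2/5, 4/5, -12/5, 2]
R3 ← R3 + (2/3)·R2: [0, 0, -1, 8/3, -7/3]
R4 ← R4 − (19/12)·R2: [0, 0, -1/2, 2/3, 7/6]
R5 ← R5 + (25/6)·R2: [0, 0, -6, 44/3, -28/3]
R6 ← R6 − (1/6)·R2: [0, 0, 1, -8/3, 7/3]
R4 ← R4 − (1/2)·R3: [0, 0, 0, -2/3, 7/3]
R5 ← R5 − (6)·R3: [0, 0, 0, -4/3, 14/3]
R6 ← R6 + R3: [0, 0, 0, 0, 0]
R5 ← R5 − (2)·R4: [0, 0, 0, 0, 0]
Echelon form has 4 nonzero rows, so rank(P) = 4.
The rank gives the maximum number of linearly independent rows: 4.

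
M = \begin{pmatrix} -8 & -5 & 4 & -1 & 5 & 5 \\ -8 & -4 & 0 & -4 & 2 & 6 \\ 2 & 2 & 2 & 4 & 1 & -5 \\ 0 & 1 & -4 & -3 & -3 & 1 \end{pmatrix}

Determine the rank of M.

3

Row reduce to echelon form.
R2 ← R2 − R1: [0, 1, -4, -3, -3, 1]
R3 ← R3 + (1/4)·R1: [0, 3/4, 3, 15/4, 9/4, -15/4]
R3 ← R3 − (3/4)·R2: [0, 0, 6, 6, 9/2, -9/2]
R4 ← R4 − R2: [0, 0, 0, 0, 0, 0]
Echelon form has 3 nonzero rows, so rank(M) = 3.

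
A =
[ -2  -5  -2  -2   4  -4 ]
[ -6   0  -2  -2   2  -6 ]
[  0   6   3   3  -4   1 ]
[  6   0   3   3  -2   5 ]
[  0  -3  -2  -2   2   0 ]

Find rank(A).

Row reduce to echelon form.
R2 ← R2 − (3)·R1: [0, 15, 4, 4, -10, 6]
R4 ← R4 + (3)·R1: [0, -15, -3, -3, 10, -7]
R3 ← R3 − (2/5)·R2: [0, 0, 7/5, 7/5, 0, -7/5]
R4 ← R4 + R2: [0, 0, 1, 1, 0, -1]
R5 ← R5 + (1/5)·R2: [0, 0, -6/5, -6/5, 0, 6/5]
R4 ← R4 − (5/7)·R3: [0, 0, 0, 0, 0, 0]
R5 ← R5 + (6/7)·R3: [0, 0, 0, 0, 0, 0]
Echelon form has 3 nonzero rows, so rank(A) = 3.

3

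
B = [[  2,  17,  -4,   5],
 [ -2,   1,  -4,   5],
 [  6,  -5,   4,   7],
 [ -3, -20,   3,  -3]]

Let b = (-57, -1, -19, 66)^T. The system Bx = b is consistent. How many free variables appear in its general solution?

1

Row reduce the augmented matrix [B | b].
R2 ← R2 + R1: [0, 18, -8, 10, -58]
R3 ← R3 − (3)·R1: [0, -56, 16, -8, 152]
R4 ← R4 + (3/2)·R1: [0, 11/2, -3, 9/2, -39/2]
R3 ← R3 + (28/9)·R2: [0, 0, -80/9, 208/9, -256/9]
R4 ← R4 − (11/36)·R2: [0, 0, -5/9, 13/9, -16/9]
R4 ← R4 − (1/16)·R3: [0, 0, 0, 0, 0]
The echelon form has 3 nonzero rows, and every pivot lies in the first 4 columns, so rank(B) = rank([B|b]) = 3.
The system is consistent.
Free variables = (unknowns) − (rank) = 4 − 3 = 1.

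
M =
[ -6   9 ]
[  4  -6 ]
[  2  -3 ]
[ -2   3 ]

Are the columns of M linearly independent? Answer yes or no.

Row reduce M to echelon form.
R2 ← R2 + (2/3)·R1: [0, 0]
R3 ← R3 + (1/3)·R1: [0, 0]
R4 ← R4 − (1/3)·R1: [0, 0]
1 pivot among 2 columns.
Only 1 < 2 pivot columns, so the columns are linearly dependent.

no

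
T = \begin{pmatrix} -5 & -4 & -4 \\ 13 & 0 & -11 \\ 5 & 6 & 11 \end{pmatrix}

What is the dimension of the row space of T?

3

Row reduce to echelon form.
R2 ← R2 + (13/5)·R1: [0, -52/5, -107/5]
R3 ← R3 + R1: [0, 2, 7]
R3 ← R3 + (5/26)·R2: [0, 0, 75/26]
Echelon form has 3 nonzero rows, so rank(T) = 3.
The row space has dimension equal to the rank: 3.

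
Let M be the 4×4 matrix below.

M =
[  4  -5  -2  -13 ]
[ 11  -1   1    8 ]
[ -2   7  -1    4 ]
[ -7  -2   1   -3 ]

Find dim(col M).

Row reduce to echelon form.
R2 ← R2 − (11/4)·R1: [0, 51/4, 13/2, 175/4]
R3 ← R3 + (1/2)·R1: [0, 9/2, -2, -5/2]
R4 ← R4 + (7/4)·R1: [0, -43/4, -5/2, -103/4]
R3 ← R3 − (6/17)·R2: [0, 0, -73/17, -305/17]
R4 ← R4 + (43/51)·R2: [0, 0, 152/51, 568/51]
R4 ← R4 + (152/219)·R3: [0, 0, 0, -96/73]
Echelon form has 4 nonzero rows, so rank(M) = 4.
The column space has dimension equal to the rank: 4.

4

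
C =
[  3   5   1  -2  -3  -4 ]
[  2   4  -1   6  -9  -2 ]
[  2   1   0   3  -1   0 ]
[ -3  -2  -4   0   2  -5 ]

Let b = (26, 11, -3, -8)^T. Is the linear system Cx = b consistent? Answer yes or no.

Row reduce the augmented matrix [C | b].
R2 ← R2 − (2/3)·R1: [0, 2/3, -5/3, 22/3, -7, 2/3, -19/3]
R3 ← R3 − (2/3)·R1: [0, -7/3, -2/3, 13/3, 1, 8/3, -61/3]
R4 ← R4 + R1: [0, 3, -3, -2, -1, -9, 18]
R3 ← R3 + (7/2)·R2: [0, 0, -13/2, 30, -47/2, 5, -85/2]
R4 ← R4 − (9/2)·R2: [0, 0, 9/2, -35, 61/2, -12, 93/2]
R4 ← R4 + (9/13)·R3: [0, 0, 0, -185/13, 185/13, -111/13, 222/13]
The echelon form has 4 nonzero rows, and every pivot lies in the first 6 columns, so rank(C) = rank([C|b]) = 4.
The system is consistent.

yes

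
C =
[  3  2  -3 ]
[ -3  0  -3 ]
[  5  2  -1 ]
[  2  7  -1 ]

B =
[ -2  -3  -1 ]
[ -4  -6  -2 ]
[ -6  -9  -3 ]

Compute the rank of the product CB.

1

First compute CB:
[[  4,   6,   2],
 [ 24,  36,  12],
 [-12, -18,  -6],
 [-26, -39, -13]]
Now row reduce the product.
R2 ← R2 − (6)·R1: [0, 0, 0]
R3 ← R3 + (3)·R1: [0, 0, 0]
R4 ← R4 + (13/2)·R1: [0, 0, 0]
1 nonzero row, so rank(CB) = 1.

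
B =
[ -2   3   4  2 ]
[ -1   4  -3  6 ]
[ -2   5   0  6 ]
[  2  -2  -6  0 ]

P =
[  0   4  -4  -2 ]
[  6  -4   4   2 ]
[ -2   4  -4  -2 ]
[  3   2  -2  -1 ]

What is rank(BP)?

2

First compute BP:
[[ 16,   0,   0,   0],
 [ 48, -20,  20,  10],
 [ 48, -16,  16,   8],
 [  0,  -8,   8,   4]]
Now row reduce the product.
R2 ← R2 − (3)·R1: [0, -20, 20, 10]
R3 ← R3 − (3)·R1: [0, -16, 16, 8]
R3 ← R3 − (4/5)·R2: [0, 0, 0, 0]
R4 ← R4 − (2/5)·R2: [0, 0, 0, 0]
2 nonzero rows, so rank(BP) = 2.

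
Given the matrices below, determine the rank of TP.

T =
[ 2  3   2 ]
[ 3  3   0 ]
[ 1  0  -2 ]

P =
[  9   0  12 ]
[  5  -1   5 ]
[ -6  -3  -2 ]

2

First compute TP:
[[ 21,  -9,  35],
 [ 42,  -3,  51],
 [ 21,   6,  16]]
Now row reduce the product.
R2 ← R2 − (2)·R1: [0, 15, -19]
R3 ← R3 − R1: [0, 15, -19]
R3 ← R3 − R2: [0, 0, 0]
2 nonzero rows, so rank(TP) = 2.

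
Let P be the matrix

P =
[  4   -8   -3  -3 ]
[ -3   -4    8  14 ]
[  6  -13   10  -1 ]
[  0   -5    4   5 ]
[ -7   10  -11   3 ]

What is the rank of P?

Row reduce to echelon form.
R2 ← R2 + (3/4)·R1: [0, -10, 23/4, 47/4]
R3 ← R3 − (3/2)·R1: [0, -1, 29/2, 7/2]
R5 ← R5 + (7/4)·R1: [0, -4, -65/4, -9/4]
R3 ← R3 − (1/10)·R2: [0, 0, 557/40, 93/40]
R4 ← R4 − (1/2)·R2: [0, 0, 9/8, -7/8]
R5 ← R5 − (2/5)·R2: [0, 0, -371/20, -139/20]
R4 ← R4 − (45/557)·R3: [0, 0, 0, -592/557]
R5 ← R5 + (742/557)·R3: [0, 0, 0, -2146/557]
R5 ← R5 − (29/8)·R4: [0, 0, 0, 0]
Echelon form has 4 nonzero rows, so rank(P) = 4.

4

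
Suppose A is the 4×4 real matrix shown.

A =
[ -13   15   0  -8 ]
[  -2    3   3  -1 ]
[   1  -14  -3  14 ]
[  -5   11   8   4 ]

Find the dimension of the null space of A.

0

Row reduce to echelon form.
R2 ← R2 − (2/13)·R1: [0, 9/13, 3, 3/13]
R3 ← R3 + (1/13)·R1: [0, -167/13, -3, 174/13]
R4 ← R4 − (5/13)·R1: [0, 68/13, 8, 92/13]
R3 ← R3 + (167/9)·R2: [0, 0, 158/3, 53/3]
R4 ← R4 − (68/9)·R2: [0, 0, -44/3, 16/3]
R4 ← R4 + (22/79)·R3: [0, 0, 0, 810/79]
4 nonzero rows, so rank(A) = 4.
A has 4 columns; by rank–nullity, nullity = 4 − 4 = 0.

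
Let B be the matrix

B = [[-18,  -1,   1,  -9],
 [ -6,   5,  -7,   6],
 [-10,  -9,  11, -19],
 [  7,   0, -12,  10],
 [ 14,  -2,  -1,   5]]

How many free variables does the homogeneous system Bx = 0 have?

Row reduce to echelon form.
R2 ← R2 − (1/3)·R1: [0, 16/3, -22/3, 9]
R3 ← R3 − (5/9)·R1: [0, -76/9, 94/9, -14]
R4 ← R4 + (7/18)·R1: [0, -7/18, -209/18, 13/2]
R5 ← R5 + (7/9)·R1: [0, -25/9, -2/9, -2]
R3 ← R3 + (19/12)·R2: [0, 0, -7/6, 1/4]
R4 ← R4 + (7/96)·R2: [0, 0, -583/48, 229/32]
R5 ← R5 + (25/48)·R2: [0, 0, -97/24, 43/16]
R4 ← R4 − (583/56)·R3: [0, 0, 0, 255/56]
R5 ← R5 − (97/28)·R3: [0, 0, 0, 51/28]
R5 ← R5 − (2/5)·R4: [0, 0, 0, 0]
4 nonzero rows, so rank(B) = 4.
B has 4 columns; by rank–nullity, nullity = 4 − 4 = 0.

0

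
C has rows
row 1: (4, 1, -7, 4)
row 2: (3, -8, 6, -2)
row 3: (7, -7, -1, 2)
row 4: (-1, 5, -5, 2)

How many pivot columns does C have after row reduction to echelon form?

Row reduce to echelon form.
R2 ← R2 − (3/4)·R1: [0, -35/4, 45/4, -5]
R3 ← R3 − (7/4)·R1: [0, -35/4, 45/4, -5]
R4 ← R4 + (1/4)·R1: [0, 21/4, -27/4, 3]
R3 ← R3 − R2: [0, 0, 0, 0]
R4 ← R4 + (3/5)·R2: [0, 0, 0, 0]
Echelon form has 2 nonzero rows, so rank(C) = 2.
Each nonzero row contributes one pivot column: 2 pivot columns.

2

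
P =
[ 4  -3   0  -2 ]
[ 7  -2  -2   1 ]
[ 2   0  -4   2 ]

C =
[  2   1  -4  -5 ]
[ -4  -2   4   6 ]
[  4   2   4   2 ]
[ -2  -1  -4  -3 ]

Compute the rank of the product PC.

2

First compute PC:
[[ 24,  12, -20, -32],
 [ 12,   6, -48, -54],
 [-16,  -8, -32, -24]]
Now row reduce the product.
R2 ← R2 − (1/2)·R1: [0, 0, -38, -38]
R3 ← R3 + (2/3)·R1: [0, 0, -136/3, -136/3]
R3 ← R3 − (68/57)·R2: [0, 0, 0, 0]
2 nonzero rows, so rank(PC) = 2.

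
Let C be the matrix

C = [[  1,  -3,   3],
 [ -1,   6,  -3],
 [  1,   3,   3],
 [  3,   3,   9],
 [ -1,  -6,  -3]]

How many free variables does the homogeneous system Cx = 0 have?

Row reduce to echelon form.
R2 ← R2 + R1: [0, 3, 0]
R3 ← R3 − R1: [0, 6, 0]
R4 ← R4 − (3)·R1: [0, 12, 0]
R5 ← R5 + R1: [0, -9, 0]
R3 ← R3 − (2)·R2: [0, 0, 0]
R4 ← R4 − (4)·R2: [0, 0, 0]
R5 ← R5 + (3)·R2: [0, 0, 0]
2 nonzero rows, so rank(C) = 2.
C has 3 columns; by rank–nullity, nullity = 3 − 2 = 1.

1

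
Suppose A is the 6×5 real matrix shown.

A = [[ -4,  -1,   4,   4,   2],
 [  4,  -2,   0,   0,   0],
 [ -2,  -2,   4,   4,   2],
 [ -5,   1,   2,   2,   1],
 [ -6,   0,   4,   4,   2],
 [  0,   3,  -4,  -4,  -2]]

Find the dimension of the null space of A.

3

Row reduce to echelon form.
R2 ← R2 + R1: [0, -3, 4, 4, 2]
R3 ← R3 − (1/2)·R1: [0, -3/2, 2, 2, 1]
R4 ← R4 − (5/4)·R1: [0, 9/4, -3, -3, -3/2]
R5 ← R5 − (3/2)·R1: [0, 3/2, -2, -2, -1]
R3 ← R3 − (1/2)·R2: [0, 0, 0, 0, 0]
R4 ← R4 + (3/4)·R2: [0, 0, 0, 0, 0]
R5 ← R5 + (1/2)·R2: [0, 0, 0, 0, 0]
R6 ← R6 + R2: [0, 0, 0, 0, 0]
2 nonzero rows, so rank(A) = 2.
A has 5 columns; by rank–nullity, nullity = 5 − 2 = 3.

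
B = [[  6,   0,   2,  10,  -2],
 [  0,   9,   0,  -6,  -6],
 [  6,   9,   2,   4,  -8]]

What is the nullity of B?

Row reduce to echelon form.
R3 ← R3 − R1: [0, 9, 0, -6, -6]
R3 ← R3 − R2: [0, 0, 0, 0, 0]
2 nonzero rows, so rank(B) = 2.
B has 5 columns; by rank–nullity, nullity = 5 − 2 = 3.

3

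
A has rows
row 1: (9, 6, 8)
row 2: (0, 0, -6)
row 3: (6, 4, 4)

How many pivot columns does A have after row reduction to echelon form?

Row reduce to echelon form.
R3 ← R3 − (2/3)·R1: [0, 0, -4/3]
R3 ← R3 − (2/9)·R2: [0, 0, 0]
Echelon form has 2 nonzero rows, so rank(A) = 2.
Each nonzero row contributes one pivot column: 2 pivot columns.

2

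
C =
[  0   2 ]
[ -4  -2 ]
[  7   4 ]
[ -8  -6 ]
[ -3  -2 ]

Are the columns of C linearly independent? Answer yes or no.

yes

Row reduce C to echelon form.
Swap R1 ↔ R2
R3 ← R3 + (7/4)·R1: [0, 1/2]
R4 ← R4 − (2)·R1: [0, -2]
R5 ← R5 − (3/4)·R1: [0, -1/2]
R3 ← R3 − (1/4)·R2: [0, 0]
R4 ← R4 + R2: [0, 0]
R5 ← R5 + (1/4)·R2: [0, 0]
2 pivots among 2 columns.
Every column is a pivot column, so the columns are linearly independent.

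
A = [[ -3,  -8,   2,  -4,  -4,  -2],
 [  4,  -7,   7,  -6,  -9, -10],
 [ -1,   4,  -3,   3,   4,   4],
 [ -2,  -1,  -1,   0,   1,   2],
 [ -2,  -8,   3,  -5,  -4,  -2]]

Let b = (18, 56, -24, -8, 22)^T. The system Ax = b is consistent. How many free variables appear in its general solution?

Row reduce the augmented matrix [A | b].
R2 ← R2 + (4/3)·R1: [0, -53/3, 29/3, -34/3, -43/3, -38/3, 80]
R3 ← R3 − (1/3)·R1: [0, 20/3, -11/3, 13/3, 16/3, 14/3, -30]
R4 ← R4 − (2/3)·R1: [0, 13/3, -7/3, 8/3, 11/3, 10/3, -20]
R5 ← R5 − (2/3)·R1: [0, -8/3, 5/3, -7/3, -4/3, -2/3, 10]
R3 ← R3 + (20/53)·R2: [0, 0, -1/53, 3/53, -4/53, -6/53, 10/53]
R4 ← R4 + (13/53)·R2: [0, 0, 2/53, -6/53, 8/53, 12/53, -20/53]
R5 ← R5 − (8/53)·R2: [0, 0, 11/53, -33/53, 44/53, 66/53, -110/53]
R4 ← R4 + (2)·R3: [0, 0, 0, 0, 0, 0, 0]
R5 ← R5 + (11)·R3: [0, 0, 0, 0, 0, 0, 0]
The echelon form has 3 nonzero rows, and every pivot lies in the first 6 columns, so rank(A) = rank([A|b]) = 3.
The system is consistent.
Free variables = (unknowns) − (rank) = 6 − 3 = 3.

3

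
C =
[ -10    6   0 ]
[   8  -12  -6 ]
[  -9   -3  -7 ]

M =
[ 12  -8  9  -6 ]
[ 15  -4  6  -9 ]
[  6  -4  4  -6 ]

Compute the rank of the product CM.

First compute CM:
[[-30,  56, -54,   6],
 [-120,   8, -24,  96],
 [-195, 112, -127, 123]]
Now row reduce the product.
R2 ← R2 − (4)·R1: [0, -216, 192, 72]
R3 ← R3 − (13/2)·R1: [0, -252, 224, 84]
R3 ← R3 − (7/6)·R2: [0, 0, 0, 0]
2 nonzero rows, so rank(CM) = 2.

2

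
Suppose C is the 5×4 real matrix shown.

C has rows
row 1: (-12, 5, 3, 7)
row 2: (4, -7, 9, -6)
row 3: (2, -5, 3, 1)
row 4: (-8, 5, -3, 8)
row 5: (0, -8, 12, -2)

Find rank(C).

3

Row reduce to echelon form.
R2 ← R2 + (1/3)·R1: [0, -16/3, 10, -11/3]
R3 ← R3 + (1/6)·R1: [0, -25/6, 7/2, 13/6]
R4 ← R4 − (2/3)·R1: [0, 5/3, -5, 10/3]
R3 ← R3 − (25/32)·R2: [0, 0, -69/16, 161/32]
R4 ← R4 + (5/16)·R2: [0, 0, -15/8, 35/16]
R5 ← R5 − (3/2)·R2: [0, 0, -3, 7/2]
R4 ← R4 − (10/23)·R3: [0, 0, 0, 0]
R5 ← R5 − (16/23)·R3: [0, 0, 0, 0]
Echelon form has 3 nonzero rows, so rank(C) = 3.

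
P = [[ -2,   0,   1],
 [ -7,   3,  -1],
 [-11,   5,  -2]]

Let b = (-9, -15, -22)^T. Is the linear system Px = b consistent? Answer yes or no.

Row reduce the augmented matrix [P | b].
R2 ← R2 − (7/2)·R1: [0, 3, -9/2, 33/2]
R3 ← R3 − (11/2)·R1: [0, 5, -15/2, 55/2]
R3 ← R3 − (5/3)·R2: [0, 0, 0, 0]
The echelon form has 2 nonzero rows, and every pivot lies in the first 3 columns, so rank(P) = rank([P|b]) = 2.
The system is consistent.

yes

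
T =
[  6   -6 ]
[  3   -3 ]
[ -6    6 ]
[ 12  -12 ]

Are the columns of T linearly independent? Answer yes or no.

Row reduce T to echelon form.
R2 ← R2 − (1/2)·R1: [0, 0]
R3 ← R3 + R1: [0, 0]
R4 ← R4 − (2)·R1: [0, 0]
1 pivot among 2 columns.
Only 1 < 2 pivot columns, so the columns are linearly dependent.

no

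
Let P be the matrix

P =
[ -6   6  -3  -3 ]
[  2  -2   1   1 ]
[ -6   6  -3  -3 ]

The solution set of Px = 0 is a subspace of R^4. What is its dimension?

Row reduce to echelon form.
R2 ← R2 + (1/3)·R1: [0, 0, 0, 0]
R3 ← R3 − R1: [0, 0, 0, 0]
1 nonzero row, so rank(P) = 1.
P has 4 columns; by rank–nullity, nullity = 4 − 1 = 3.

3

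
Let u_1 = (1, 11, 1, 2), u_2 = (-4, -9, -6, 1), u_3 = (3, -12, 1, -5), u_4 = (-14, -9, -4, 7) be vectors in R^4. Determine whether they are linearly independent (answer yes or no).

Form the matrix with these vectors as rows and row reduce.
R2 ← R2 + (4)·R1: [0, 35, -2, 9]
R3 ← R3 − (3)·R1: [0, -45, -2, -11]
R4 ← R4 + (14)·R1: [0, 145, 10, 35]
R3 ← R3 + (9/7)·R2: [0, 0, -32/7, 4/7]
R4 ← R4 − (29/7)·R2: [0, 0, 128/7, -16/7]
R4 ← R4 + (4)·R3: [0, 0, 0, 0]
3 nonzero rows, so the 4 vectors span a space of dimension 3.
Since 3 < 4, the vectors are linearly dependent.

no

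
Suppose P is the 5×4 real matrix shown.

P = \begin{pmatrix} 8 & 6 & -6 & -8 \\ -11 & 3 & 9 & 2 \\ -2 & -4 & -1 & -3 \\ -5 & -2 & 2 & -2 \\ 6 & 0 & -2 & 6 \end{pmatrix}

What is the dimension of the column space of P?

Row reduce to echelon form.
R2 ← R2 + (11/8)·R1: [0, 45/4, 3/4, -9]
R3 ← R3 + (1/4)·R1: [0, -5/2, -5/2, -5]
R4 ← R4 + (5/8)·R1: [0, 7/4, -7/4, -7]
R5 ← R5 − (3/4)·R1: [0, -9/2, 5/2, 12]
R3 ← R3 + (2/9)·R2: [0, 0, -7/3, -7]
R4 ← R4 − (7/45)·R2: [0, 0, -28/15, -28/5]
R5 ← R5 + (2/5)·R2: [0, 0, 14/5, 42/5]
R4 ← R4 − (4/5)·R3: [0, 0, 0, 0]
R5 ← R5 + (6/5)·R3: [0, 0, 0, 0]
Echelon form has 3 nonzero rows, so rank(P) = 3.
The column space has dimension equal to the rank: 3.

3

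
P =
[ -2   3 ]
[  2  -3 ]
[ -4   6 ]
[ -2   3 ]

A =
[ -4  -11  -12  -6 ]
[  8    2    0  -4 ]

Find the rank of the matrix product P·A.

1

First compute PA:
[[ 32,  28,  24,   0],
 [-32, -28, -24,   0],
 [ 64,  56,  48,   0],
 [ 32,  28,  24,   0]]
Now row reduce the product.
R2 ← R2 + R1: [0, 0, 0, 0]
R3 ← R3 − (2)·R1: [0, 0, 0, 0]
R4 ← R4 − R1: [0, 0, 0, 0]
1 nonzero row, so rank(PA) = 1.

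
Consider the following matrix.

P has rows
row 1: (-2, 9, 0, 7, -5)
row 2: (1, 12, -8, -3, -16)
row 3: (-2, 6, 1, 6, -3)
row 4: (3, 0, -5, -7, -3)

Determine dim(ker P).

Row reduce to echelon form.
R2 ← R2 + (1/2)·R1: [0, 33/2, -8, 1/2, -37/2]
R3 ← R3 − R1: [0, -3, 1, -1, 2]
R4 ← R4 + (3/2)·R1: [0, 27/2, -5, 7/2, -21/2]
R3 ← R3 + (2/11)·R2: [0, 0, -5/11, -10/11, -15/11]
R4 ← R4 − (9/11)·R2: [0, 0, 17/11, 34/11, 51/11]
R4 ← R4 + (17/5)·R3: [0, 0, 0, 0, 0]
3 nonzero rows, so rank(P) = 3.
P has 5 columns; by rank–nullity, nullity = 5 − 3 = 2.

2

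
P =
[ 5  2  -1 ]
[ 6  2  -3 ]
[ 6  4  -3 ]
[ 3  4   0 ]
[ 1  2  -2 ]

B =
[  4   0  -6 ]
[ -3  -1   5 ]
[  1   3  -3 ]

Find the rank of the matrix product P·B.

First compute PB:
[[ 13,  -5, -17],
 [ 15, -11, -17],
 [  9, -13,  -7],
 [  0,  -4,   2],
 [ -4,  -8,  10]]
Now row reduce the product.
R2 ← R2 − (15/13)·R1: [0, -68/13, 34/13]
R3 ← R3 − (9/13)·R1: [0, -124/13, 62/13]
R5 ← R5 + (4/13)·R1: [0, -124/13, 62/13]
R3 ← R3 − (31/17)·R2: [0, 0, 0]
R4 ← R4 − (13/17)·R2: [0, 0, 0]
R5 ← R5 − (31/17)·R2: [0, 0, 0]
2 nonzero rows, so rank(PB) = 2.

2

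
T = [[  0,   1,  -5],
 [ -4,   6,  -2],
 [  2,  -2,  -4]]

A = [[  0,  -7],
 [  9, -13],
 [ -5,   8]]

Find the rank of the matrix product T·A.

First compute TA:
[[ 34, -53],
 [ 64, -66],
 [  2, -20]]
Now row reduce the product.
R2 ← R2 − (32/17)·R1: [0, 574/17]
R3 ← R3 − (1/17)·R1: [0, -287/17]
R3 ← R3 + (1/2)·R2: [0, 0]
2 nonzero rows, so rank(TA) = 2.

2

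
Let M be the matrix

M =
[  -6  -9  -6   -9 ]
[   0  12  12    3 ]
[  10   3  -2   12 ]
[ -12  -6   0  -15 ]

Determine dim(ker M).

Row reduce to echelon form.
R3 ← R3 + (5/3)·R1: [0, -12, -12, -3]
R4 ← R4 − (2)·R1: [0, 12, 12, 3]
R3 ← R3 + R2: [0, 0, 0, 0]
R4 ← R4 − R2: [0, 0, 0, 0]
2 nonzero rows, so rank(M) = 2.
M has 4 columns; by rank–nullity, nullity = 4 − 2 = 2.

2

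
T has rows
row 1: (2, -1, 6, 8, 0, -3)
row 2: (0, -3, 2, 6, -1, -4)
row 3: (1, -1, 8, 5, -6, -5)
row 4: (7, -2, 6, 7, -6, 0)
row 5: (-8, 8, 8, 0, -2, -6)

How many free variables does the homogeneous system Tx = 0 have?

1

Row reduce to echelon form.
R3 ← R3 − (1/2)·R1: [0, -1/2, 5, 1, -6, -7/2]
R4 ← R4 − (7/2)·R1: [0, 3/2, -15, -21, -6, 21/2]
R5 ← R5 + (4)·R1: [0, 4, 32, 32, -2, -18]
R3 ← R3 − (1/6)·R2: [0, 0, 14/3, 0, -35/6, -17/6]
R4 ← R4 + (1/2)·R2: [0, 0, -14, -18, -13/2, 17/2]
R5 ← R5 + (4/3)·R2: [0, 0, 104/3, 40, -10/3, -70/3]
R4 ← R4 + (3)·R3: [0, 0, 0, -18, -24, 0]
R5 ← R5 − (52/7)·R3: [0, 0, 0, 40, 40, -16/7]
R5 ← R5 + (20/9)·R4: [0, 0, 0, 0, -40/3, -16/7]
5 nonzero rows, so rank(T) = 5.
T has 6 columns; by rank–nullity, nullity = 6 − 5 = 1.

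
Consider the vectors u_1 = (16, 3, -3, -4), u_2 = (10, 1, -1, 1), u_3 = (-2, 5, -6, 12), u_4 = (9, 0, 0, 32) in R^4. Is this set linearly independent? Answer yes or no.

Form the matrix with these vectors as rows and row reduce.
R2 ← R2 − (5/8)·R1: [0, -7/8, 7/8, 7/2]
R3 ← R3 + (1/8)·R1: [0, 43/8, -51/8, 23/2]
R4 ← R4 − (9/16)·R1: [0, -27/16, 27/16, 137/4]
R3 ← R3 + (43/7)·R2: [0, 0, -1, 33]
R4 ← R4 − (27/14)·R2: [0, 0, 0, 55/2]
4 nonzero rows, so the 4 vectors span a space of dimension 4.
Since 4 = 4, the vectors are linearly independent.

yes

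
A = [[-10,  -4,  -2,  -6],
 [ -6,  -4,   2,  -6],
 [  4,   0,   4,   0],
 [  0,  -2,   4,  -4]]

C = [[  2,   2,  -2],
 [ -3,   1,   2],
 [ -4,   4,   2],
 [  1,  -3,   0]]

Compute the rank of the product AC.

First compute AC:
[[ -6, -14,   8],
 [-14,  10,   8],
 [ -8,  24,   0],
 [-14,  26,   4]]
Now row reduce the product.
R2 ← R2 − (7/3)·R1: [0, 128/3, -32/3]
R3 ← R3 − (4/3)·R1: [0, 128/3, -32/3]
R4 ← R4 − (7/3)·R1: [0, 176/3, -44/3]
R3 ← R3 − R2: [0, 0, 0]
R4 ← R4 − (11/8)·R2: [0, 0, 0]
2 nonzero rows, so rank(AC) = 2.

2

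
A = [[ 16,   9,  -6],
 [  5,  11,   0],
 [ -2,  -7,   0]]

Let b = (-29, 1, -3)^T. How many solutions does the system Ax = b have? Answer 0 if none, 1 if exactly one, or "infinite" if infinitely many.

Row reduce the augmented matrix [A | b].
R2 ← R2 − (5/16)·R1: [0, 131/16, 15/8, 161/16]
R3 ← R3 + (1/8)·R1: [0, -47/8, -3/4, -53/8]
R3 ← R3 + (94/131)·R2: [0, 0, 78/131, 78/131]
The echelon form has 3 nonzero rows, and every pivot lies in the first 3 columns, so rank(A) = rank([A|b]) = 3.
The system is consistent.
rank = 3 = number of unknowns, so the solution is unique.

1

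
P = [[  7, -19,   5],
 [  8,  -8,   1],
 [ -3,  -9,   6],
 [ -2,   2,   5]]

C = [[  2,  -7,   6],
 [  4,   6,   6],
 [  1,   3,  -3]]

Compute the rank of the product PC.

3

First compute PC:
[[-57, -148, -87],
 [-15, -101,  -3],
 [-36, -15, -90],
 [  9,  41, -15]]
Now row reduce the product.
R2 ← R2 − (5/19)·R1: [0, -1179/19, 378/19]
R3 ← R3 − (12/19)·R1: [0, 1491/19, -666/19]
R4 ← R4 + (3/19)·R1: [0, 335/19, -546/19]
R3 ← R3 + (497/393)·R2: [0, 0, -1296/131]
R4 ← R4 + (335/1179)·R2: [0, 0, -3024/131]
R4 ← R4 − (7/3)·R3: [0, 0, 0]
3 nonzero rows, so rank(PC) = 3.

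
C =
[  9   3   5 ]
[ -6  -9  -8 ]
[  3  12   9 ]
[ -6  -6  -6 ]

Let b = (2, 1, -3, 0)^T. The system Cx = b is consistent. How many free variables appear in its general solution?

Row reduce the augmented matrix [C | b].
R2 ← R2 + (2/3)·R1: [0, -7, -14/3, 7/3]
R3 ← R3 − (1/3)·R1: [0, 11, 22/3, -11/3]
R4 ← R4 + (2/3)·R1: [0, -4, -8/3, 4/3]
R3 ← R3 + (11/7)·R2: [0, 0, 0, 0]
R4 ← R4 − (4/7)·R2: [0, 0, 0, 0]
The echelon form has 2 nonzero rows, and every pivot lies in the first 3 columns, so rank(C) = rank([C|b]) = 2.
The system is consistent.
Free variables = (unknowns) − (rank) = 3 − 2 = 1.

1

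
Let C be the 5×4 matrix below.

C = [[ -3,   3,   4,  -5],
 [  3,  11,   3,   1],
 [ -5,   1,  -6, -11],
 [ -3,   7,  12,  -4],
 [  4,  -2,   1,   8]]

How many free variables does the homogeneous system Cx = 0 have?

1

Row reduce to echelon form.
R2 ← R2 + R1: [0, 14, 7, -4]
R3 ← R3 − (5/3)·R1: [0, -4, -38/3, -8/3]
R4 ← R4 − R1: [0, 4, 8, 1]
R5 ← R5 + (4/3)·R1: [0, 2, 19/3, 4/3]
R3 ← R3 + (2/7)·R2: [0, 0, -32/3, -80/21]
R4 ← R4 − (2/7)·R2: [0, 0, 6, 15/7]
R5 ← R5 − (1/7)·R2: [0, 0, 16/3, 40/21]
R4 ← R4 + (9/16)·R3: [0, 0, 0, 0]
R5 ← R5 + (1/2)·R3: [0, 0, 0, 0]
3 nonzero rows, so rank(C) = 3.
C has 4 columns; by rank–nullity, nullity = 4 − 3 = 1.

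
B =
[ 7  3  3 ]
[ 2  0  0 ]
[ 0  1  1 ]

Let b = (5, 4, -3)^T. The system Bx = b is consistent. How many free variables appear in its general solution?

Row reduce the augmented matrix [B | b].
R2 ← R2 − (2/7)·R1: [0, -6/7, -6/7, 18/7]
R3 ← R3 + (7/6)·R2: [0, 0, 0, 0]
The echelon form has 2 nonzero rows, and every pivot lies in the first 3 columns, so rank(B) = rank([B|b]) = 2.
The system is consistent.
Free variables = (unknowns) − (rank) = 3 − 2 = 1.

1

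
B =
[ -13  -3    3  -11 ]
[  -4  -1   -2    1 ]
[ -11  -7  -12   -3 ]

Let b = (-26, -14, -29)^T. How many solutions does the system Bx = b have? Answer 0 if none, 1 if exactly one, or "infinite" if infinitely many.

Row reduce the augmented matrix [B | b].
R2 ← R2 − (4/13)·R1: [0, -1/13, -38/13, 57/13, -6]
R3 ← R3 − (11/13)·R1: [0, -58/13, -189/13, 82/13, -7]
R3 ← R3 − (58)·R2: [0, 0, 155, -248, 341]
The echelon form has 3 nonzero rows, and every pivot lies in the first 4 columns, so rank(B) = rank([B|b]) = 3.
The system is consistent.
rank = 3 < 4 unknowns, so there are infinitely many solutions.

infinite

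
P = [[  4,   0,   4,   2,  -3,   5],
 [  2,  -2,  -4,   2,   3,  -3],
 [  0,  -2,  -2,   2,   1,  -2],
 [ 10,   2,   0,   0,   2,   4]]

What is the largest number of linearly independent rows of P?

3

Row reduce to echelon form.
R2 ← R2 − (1/2)·R1: [0, -2, -6, 1, 9/2, -11/2]
R4 ← R4 − (5/2)·R1: [0, 2, -10, -5, 19/2, -17/2]
R3 ← R3 − R2: [0, 0, 4, 1, -7/2, 7/2]
R4 ← R4 + R2: [0, 0, -16, -4, 14, -14]
R4 ← R4 + (4)·R3: [0, 0, 0, 0, 0, 0]
Echelon form has 3 nonzero rows, so rank(P) = 3.
The rank gives the maximum number of linearly independent rows: 3.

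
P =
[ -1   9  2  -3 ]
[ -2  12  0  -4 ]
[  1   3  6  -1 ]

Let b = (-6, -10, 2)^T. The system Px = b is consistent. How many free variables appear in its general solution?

2

Row reduce the augmented matrix [P | b].
R2 ← R2 − (2)·R1: [0, -6, -4, 2, 2]
R3 ← R3 + R1: [0, 12, 8, -4, -4]
R3 ← R3 + (2)·R2: [0, 0, 0, 0, 0]
The echelon form has 2 nonzero rows, and every pivot lies in the first 4 columns, so rank(P) = rank([P|b]) = 2.
The system is consistent.
Free variables = (unknowns) − (rank) = 4 − 2 = 2.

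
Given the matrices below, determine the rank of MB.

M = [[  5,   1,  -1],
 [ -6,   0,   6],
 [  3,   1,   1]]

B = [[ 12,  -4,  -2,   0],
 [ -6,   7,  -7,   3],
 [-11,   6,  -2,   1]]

First compute MB:
[[ 65, -19, -15,   2],
 [-138,  60,   0,   6],
 [ 19,   1, -15,   4]]
Now row reduce the product.
R2 ← R2 + (138/65)·R1: [0, 1278/65, -414/13, 666/65]
R3 ← R3 − (19/65)·R1: [0, 426/65, -138/13, 222/65]
R3 ← R3 − (1/3)·R2: [0, 0, 0, 0]
2 nonzero rows, so rank(MB) = 2.

2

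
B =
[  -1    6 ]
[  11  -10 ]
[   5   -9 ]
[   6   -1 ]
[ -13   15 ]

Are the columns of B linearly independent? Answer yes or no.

Row reduce B to echelon form.
R2 ← R2 + (11)·R1: [0, 56]
R3 ← R3 + (5)·R1: [0, 21]
R4 ← R4 + (6)·R1: [0, 35]
R5 ← R5 − (13)·R1: [0, -63]
R3 ← R3 − (3/8)·R2: [0, 0]
R4 ← R4 − (5/8)·R2: [0, 0]
R5 ← R5 + (9/8)·R2: [0, 0]
2 pivots among 2 columns.
Every column is a pivot column, so the columns are linearly independent.

yes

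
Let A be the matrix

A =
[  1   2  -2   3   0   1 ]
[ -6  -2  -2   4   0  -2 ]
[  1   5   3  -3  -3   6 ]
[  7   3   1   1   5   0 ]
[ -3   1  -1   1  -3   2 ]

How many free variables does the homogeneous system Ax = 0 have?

Row reduce to echelon form.
R2 ← R2 + (6)·R1: [0, 10, -14, 22, 0, 4]
R3 ← R3 − R1: [0, 3, 5, -6, -3, 5]
R4 ← R4 − (7)·R1: [0, -11, 15, -20, 5, -7]
R5 ← R5 + (3)·R1: [0, 7, -7, 10, -3, 5]
R3 ← R3 − (3/10)·R2: [0, 0, 46/5, -63/5, -3, 19/5]
R4 ← R4 + (11/10)·R2: [0, 0, -2/5, 21/5, 5, -13/5]
R5 ← R5 − (7/10)·R2: [0, 0, 14/5, -27/5, -3, 11/5]
R4 ← R4 + (1/23)·R3: [0, 0, 0, 84/23, 112/23, -56/23]
R5 ← R5 − (7/23)·R3: [0, 0, 0, -36/23, -48/23, 24/23]
R5 ← R5 + (3/7)·R4: [0, 0, 0, 0, 0, 0]
4 nonzero rows, so rank(A) = 4.
A has 6 columns; by rank–nullity, nullity = 6 − 4 = 2.

2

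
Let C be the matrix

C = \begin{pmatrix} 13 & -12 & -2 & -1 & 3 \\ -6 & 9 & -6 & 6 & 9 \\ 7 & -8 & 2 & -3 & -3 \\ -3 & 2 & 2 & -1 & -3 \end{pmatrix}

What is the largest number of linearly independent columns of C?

2

Row reduce to echelon form.
R2 ← R2 + (6/13)·R1: [0, 45/13, -90/13, 72/13, 135/13]
R3 ← R3 − (7/13)·R1: [0, -20/13, 40/13, -32/13, -60/13]
R4 ← R4 + (3/13)·R1: [0, -10/13, 20/13, -16/13, -30/13]
R3 ← R3 + (4/9)·R2: [0, 0, 0, 0, 0]
R4 ← R4 + (2/9)·R2: [0, 0, 0, 0, 0]
Echelon form has 2 nonzero rows, so rank(C) = 2.
The rank gives the maximum number of linearly independent columns: 2.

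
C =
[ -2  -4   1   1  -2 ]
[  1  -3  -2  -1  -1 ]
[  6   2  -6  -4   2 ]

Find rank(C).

2

Row reduce to echelon form.
R2 ← R2 + (1/2)·R1: [0, -5, -3/2, -1/2, -2]
R3 ← R3 + (3)·R1: [0, -10, -3, -1, -4]
R3 ← R3 − (2)·R2: [0, 0, 0, 0, 0]
Echelon form has 2 nonzero rows, so rank(C) = 2.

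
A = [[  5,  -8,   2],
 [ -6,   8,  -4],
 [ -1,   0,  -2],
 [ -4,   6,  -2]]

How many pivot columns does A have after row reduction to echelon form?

Row reduce to echelon form.
R2 ← R2 + (6/5)·R1: [0, -8/5, -8/5]
R3 ← R3 + (1/5)·R1: [0, -8/5, -8/5]
R4 ← R4 + (4/5)·R1: [0, -2/5, -2/5]
R3 ← R3 − R2: [0, 0, 0]
R4 ← R4 − (1/4)·R2: [0, 0, 0]
Echelon form has 2 nonzero rows, so rank(A) = 2.
Each nonzero row contributes one pivot column: 2 pivot columns.

2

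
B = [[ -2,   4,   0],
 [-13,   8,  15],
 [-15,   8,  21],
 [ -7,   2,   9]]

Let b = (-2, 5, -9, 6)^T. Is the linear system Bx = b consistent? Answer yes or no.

no

Row reduce the augmented matrix [B | b].
R2 ← R2 − (13/2)·R1: [0, -18, 15, 18]
R3 ← R3 − (15/2)·R1: [0, -22, 21, 6]
R4 ← R4 − (7/2)·R1: [0, -12, 9, 13]
R3 ← R3 − (11/9)·R2: [0, 0, 8/3, -16]
R4 ← R4 − (2/3)·R2: [0, 0, -1, 1]
R4 ← R4 + (3/8)·R3: [0, 0, 0, -5]
The echelon form has 4 nonzero rows; the last pivot sits in the augmented column, so rank(B) = 3 but rank([B|b]) = 4.
Since the ranks differ, the system is inconsistent.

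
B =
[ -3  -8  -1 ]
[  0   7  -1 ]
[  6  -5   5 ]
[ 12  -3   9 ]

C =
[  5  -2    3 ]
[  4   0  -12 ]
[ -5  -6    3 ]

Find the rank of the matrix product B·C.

First compute BC:
[[-42,  12,  84],
 [ 33,   6, -87],
 [-15, -42,  93],
 [  3, -78,  99]]
Now row reduce the product.
R2 ← R2 + (11/14)·R1: [0, 108/7, -21]
R3 ← R3 − (5/14)·R1: [0, -324/7, 63]
R4 ← R4 + (1/14)·R1: [0, -540/7, 105]
R3 ← R3 + (3)·R2: [0, 0, 0]
R4 ← R4 + (5)·R2: [0, 0, 0]
2 nonzero rows, so rank(BC) = 2.

2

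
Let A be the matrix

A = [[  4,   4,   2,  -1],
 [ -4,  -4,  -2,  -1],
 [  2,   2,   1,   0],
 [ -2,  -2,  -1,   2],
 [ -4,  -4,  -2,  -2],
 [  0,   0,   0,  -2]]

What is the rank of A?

2

Row reduce to echelon form.
R2 ← R2 + R1: [0, 0, 0, -2]
R3 ← R3 − (1/2)·R1: [0, 0, 0, 1/2]
R4 ← R4 + (1/2)·R1: [0, 0, 0, 3/2]
R5 ← R5 + R1: [0, 0, 0, -3]
R3 ← R3 + (1/4)·R2: [0, 0, 0, 0]
R4 ← R4 + (3/4)·R2: [0, 0, 0, 0]
R5 ← R5 − (3/2)·R2: [0, 0, 0, 0]
R6 ← R6 − R2: [0, 0, 0, 0]
Echelon form has 2 nonzero rows, so rank(A) = 2.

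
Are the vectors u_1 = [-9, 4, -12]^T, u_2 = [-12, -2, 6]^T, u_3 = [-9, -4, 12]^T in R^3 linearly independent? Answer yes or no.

no

Form the matrix with these vectors as rows and row reduce.
R2 ← R2 − (4/3)·R1: [0, -22/3, 22]
R3 ← R3 − R1: [0, -8, 24]
R3 ← R3 − (12/11)·R2: [0, 0, 0]
2 nonzero rows, so the 3 vectors span a space of dimension 2.
Since 2 < 3, the vectors are linearly dependent.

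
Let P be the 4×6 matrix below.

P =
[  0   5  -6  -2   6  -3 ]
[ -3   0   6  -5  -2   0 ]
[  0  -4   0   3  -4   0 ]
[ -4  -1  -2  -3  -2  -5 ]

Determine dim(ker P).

3

Row reduce to echelon form.
Swap R1 ↔ R2
R4 ← R4 − (4/3)·R1: [0, -1, -10, 11/3, 2/3, -5]
R3 ← R3 + (4/5)·R2: [0, 0, -24/5, 7/5, 4/5, -12/5]
R4 ← R4 + (1/5)·R2: [0, 0, -56/5, 49/15, 28/15, -28/5]
R4 ← R4 − (7/3)·R3: [0, 0, 0, 0, 0, 0]
3 nonzero rows, so rank(P) = 3.
P has 6 columns; by rank–nullity, nullity = 6 − 3 = 3.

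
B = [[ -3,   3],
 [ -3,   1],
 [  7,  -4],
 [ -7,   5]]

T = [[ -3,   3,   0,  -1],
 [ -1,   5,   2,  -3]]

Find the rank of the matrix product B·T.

2

First compute BT:
[[  6,   6,   6,  -6],
 [  8,  -4,   2,   0],
 [-17,   1,  -8,   5],
 [ 16,   4,  10,  -8]]
Now row reduce the product.
R2 ← R2 − (4/3)·R1: [0, -12, -6, 8]
R3 ← R3 + (17/6)·R1: [0, 18, 9, -12]
R4 ← R4 − (8/3)·R1: [0, -12, -6, 8]
R3 ← R3 + (3/2)·R2: [0, 0, 0, 0]
R4 ← R4 − R2: [0, 0, 0, 0]
2 nonzero rows, so rank(BT) = 2.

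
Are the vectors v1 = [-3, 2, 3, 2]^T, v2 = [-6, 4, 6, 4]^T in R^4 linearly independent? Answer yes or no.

no

Form the matrix with these vectors as rows and row reduce.
R2 ← R2 − (2)·R1: [0, 0, 0, 0]
1 nonzero row, so the 2 vectors span a space of dimension 1.
Since 1 < 2, the vectors are linearly dependent.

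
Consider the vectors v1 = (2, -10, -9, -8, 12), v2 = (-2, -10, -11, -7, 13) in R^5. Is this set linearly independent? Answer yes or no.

yes

Form the matrix with these vectors as rows and row reduce.
R2 ← R2 + R1: [0, -20, -20, -15, 25]
2 nonzero rows, so the 2 vectors span a space of dimension 2.
Since 2 = 2, the vectors are linearly independent.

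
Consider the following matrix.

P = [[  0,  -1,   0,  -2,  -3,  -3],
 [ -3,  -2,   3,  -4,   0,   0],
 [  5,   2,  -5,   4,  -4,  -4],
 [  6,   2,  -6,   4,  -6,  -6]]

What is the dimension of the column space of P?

Row reduce to echelon form.
Swap R1 ↔ R2
R3 ← R3 + (5/3)·R1: [0, -4/3, 0, -8/3, -4, -4]
R4 ← R4 + (2)·R1: [0, -2, 0, -4, -6, -6]
R3 ← R3 − (4/3)·R2: [0, 0, 0, 0, 0, 0]
R4 ← R4 − (2)·R2: [0, 0, 0, 0, 0, 0]
Echelon form has 2 nonzero rows, so rank(P) = 2.
The column space has dimension equal to the rank: 2.

2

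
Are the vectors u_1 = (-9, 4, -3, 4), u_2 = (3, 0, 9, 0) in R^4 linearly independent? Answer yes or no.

Form the matrix with these vectors as rows and row reduce.
R2 ← R2 + (1/3)·R1: [0, 4/3, 8, 4/3]
2 nonzero rows, so the 2 vectors span a space of dimension 2.
Since 2 = 2, the vectors are linearly independent.

yes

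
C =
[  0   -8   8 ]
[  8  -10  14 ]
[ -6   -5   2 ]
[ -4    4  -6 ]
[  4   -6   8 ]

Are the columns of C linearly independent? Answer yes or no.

Row reduce C to echelon form.
Swap R1 ↔ R2
R3 ← R3 + (3/4)·R1: [0, -25/2, 25/2]
R4 ← R4 + (1/2)·R1: [0, -1, 1]
R5 ← R5 − (1/2)·R1: [0, -1, 1]
R3 ← R3 − (25/16)·R2: [0, 0, 0]
R4 ← R4 − (1/8)·R2: [0, 0, 0]
R5 ← R5 − (1/8)·R2: [0, 0, 0]
2 pivots among 3 columns.
Only 2 < 3 pivot columns, so the columns are linearly dependent.

no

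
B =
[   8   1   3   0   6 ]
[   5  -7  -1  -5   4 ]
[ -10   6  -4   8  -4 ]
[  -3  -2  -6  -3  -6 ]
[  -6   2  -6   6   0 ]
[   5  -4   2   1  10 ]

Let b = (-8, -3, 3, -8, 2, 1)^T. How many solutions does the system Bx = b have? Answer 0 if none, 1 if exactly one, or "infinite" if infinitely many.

Row reduce the augmented matrix [B | b].
R2 ← R2 − (5/8)·R1: [0, -61/8, -23/8, -5, 1/4, 2]
R3 ← R3 + (5/4)·R1: [0, 29/4, -1/4, 8, 7/2, -7]
R4 ← R4 + (3/8)·R1: [0, -13/8, -39/8, -3, -15/4, -11]
R5 ← R5 + (3/4)·R1: [0, 11/4, -15/4, 6, 9/2, -4]
R6 ← R6 − (5/8)·R1: [0, -37/8, 1/8, 1, 25/4, 6]
R3 ← R3 + (58/61)·R2: [0, 0, -182/61, 198/61, 228/61, -311/61]
R4 ← R4 − (13/61)·R2: [0, 0, -260/61, -118/61, -232/61, -697/61]
R5 ← R5 + (22/61)·R2: [0, 0, -292/61, 256/61, 280/61, -200/61]
R6 ← R6 − (37/61)·R2: [0, 0, 114/61, 246/61, 372/61, 292/61]
R4 ← R4 − (10/7)·R3: [0, 0, 0, -46/7, -64/7, -29/7]
R5 ← R5 − (146/91)·R3: [0, 0, 0, -92/91, -128/91, 446/91]
R6 ← R6 + (57/91)·R3: [0, 0, 0, 552/91, 768/91, 145/91]
R5 ← R5 − (2/13)·R4: [0, 0, 0, 0, 0, 72/13]
R6 ← R6 + (12/13)·R4: [0, 0, 0, 0, 0, -29/13]
R6 ← R6 + (29/72)·R5: [0, 0, 0, 0, 0, 0]
The echelon form has 5 nonzero rows; the last pivot sits in the augmented column, so rank(B) = 4 but rank([B|b]) = 5.
Since the ranks differ, the system is inconsistent.
It has no solutions.

0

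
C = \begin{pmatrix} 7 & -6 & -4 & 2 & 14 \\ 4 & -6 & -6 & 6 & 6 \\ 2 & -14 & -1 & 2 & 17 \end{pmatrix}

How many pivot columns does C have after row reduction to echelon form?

Row reduce to echelon form.
R2 ← R2 − (4/7)·R1: [0, -18/7, -26/7, 34/7, -2]
R3 ← R3 − (2/7)·R1: [0, -86/7, 1/7, 10/7, 13]
R3 ← R3 − (43/9)·R2: [0, 0, 161/9, -196/9, 203/9]
Echelon form has 3 nonzero rows, so rank(C) = 3.
Each nonzero row contributes one pivot column: 3 pivot columns.

3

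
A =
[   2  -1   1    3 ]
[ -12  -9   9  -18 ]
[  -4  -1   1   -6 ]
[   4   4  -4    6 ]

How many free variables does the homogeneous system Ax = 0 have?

Row reduce to echelon form.
R2 ← R2 + (6)·R1: [0, -15, 15, 0]
R3 ← R3 + (2)·R1: [0, -3, 3, 0]
R4 ← R4 − (2)·R1: [0, 6, -6, 0]
R3 ← R3 − (1/5)·R2: [0, 0, 0, 0]
R4 ← R4 + (2/5)·R2: [0, 0, 0, 0]
2 nonzero rows, so rank(A) = 2.
A has 4 columns; by rank–nullity, nullity = 4 − 2 = 2.

2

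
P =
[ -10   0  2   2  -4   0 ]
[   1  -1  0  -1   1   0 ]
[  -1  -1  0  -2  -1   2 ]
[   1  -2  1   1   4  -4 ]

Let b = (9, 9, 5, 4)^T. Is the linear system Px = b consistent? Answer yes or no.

Row reduce the augmented matrix [P | b].
R2 ← R2 + (1/10)·R1: [0, -1, 1/5, -4/5, 3/5, 0, 99/10]
R3 ← R3 − (1/10)·R1: [0, -1, -1/5, -11/5, -3/5, 2, 41/10]
R4 ← R4 + (1/10)·R1: [0, -2, 6/5, 6/5, 18/5, -4, 49/10]
R3 ← R3 − R2: [0, 0, -2/5, -7/5, -6/5, 2, -29/5]
R4 ← R4 − (2)·R2: [0, 0, 4/5, 14/5, 12/5, -4, -149/10]
R4 ← R4 + (2)·R3: [0, 0, 0, 0, 0, 0, -53/2]
The echelon form has 4 nonzero rows; the last pivot sits in the augmented column, so rank(P) = 3 but rank([P|b]) = 4.
Since the ranks differ, the system is inconsistent.

no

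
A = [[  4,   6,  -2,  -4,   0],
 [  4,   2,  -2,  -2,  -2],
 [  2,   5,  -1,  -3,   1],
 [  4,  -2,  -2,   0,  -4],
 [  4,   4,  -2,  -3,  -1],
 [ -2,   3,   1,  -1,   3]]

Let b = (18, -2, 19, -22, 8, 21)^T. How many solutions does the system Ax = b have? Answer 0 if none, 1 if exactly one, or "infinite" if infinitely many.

Row reduce the augmented matrix [A | b].
R2 ← R2 − R1: [0, -4, 0, 2, -2, -20]
R3 ← R3 − (1/2)·R1: [0, 2, 0, -1, 1, 10]
R4 ← R4 − R1: [0, -8, 0, 4, -4, -40]
R5 ← R5 − R1: [0, -2, 0, 1, -1, -10]
R6 ← R6 + (1/2)·R1: [0, 6, 0, -3, 3, 30]
R3 ← R3 + (1/2)·R2: [0, 0, 0, 0, 0, 0]
R4 ← R4 − (2)·R2: [0, 0, 0, 0, 0, 0]
R5 ← R5 − (1/2)·R2: [0, 0, 0, 0, 0, 0]
R6 ← R6 + (3/2)·R2: [0, 0, 0, 0, 0, 0]
The echelon form has 2 nonzero rows, and every pivot lies in the first 5 columns, so rank(A) = rank([A|b]) = 2.
The system is consistent.
rank = 2 < 5 unknowns, so there are infinitely many solutions.

infinite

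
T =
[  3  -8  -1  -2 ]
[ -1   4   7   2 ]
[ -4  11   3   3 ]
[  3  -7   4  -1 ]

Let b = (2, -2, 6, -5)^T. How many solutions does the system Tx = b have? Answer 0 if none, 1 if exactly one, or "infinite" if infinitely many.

Row reduce the augmented matrix [T | b].
R2 ← R2 + (1/3)·R1: [0, 4/3, 20/3, 4/3, -4/3]
R3 ← R3 + (4/3)·R1: [0, 1/3, 5/3, 1/3, 26/3]
R4 ← R4 − R1: [0, 1, 5, 1, -7]
R3 ← R3 − (1/4)·R2: [0, 0, 0, 0, 9]
R4 ← R4 − (3/4)·R2: [0, 0, 0, 0, -6]
R4 ← R4 + (2/3)·R3: [0, 0, 0, 0, 0]
The echelon form has 3 nonzero rows; the last pivot sits in the augmented column, so rank(T) = 2 but rank([T|b]) = 3.
Since the ranks differ, the system is inconsistent.
It has no solutions.

0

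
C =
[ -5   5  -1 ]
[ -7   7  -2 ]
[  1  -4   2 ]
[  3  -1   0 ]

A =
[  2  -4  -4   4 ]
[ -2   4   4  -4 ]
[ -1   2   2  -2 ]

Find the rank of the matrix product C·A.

First compute CA:
[[-19,  38,  38, -38],
 [-26,  52,  52, -52],
 [  8, -16, -16,  16],
 [  8, -16, -16,  16]]
Now row reduce the product.
R2 ← R2 − (26/19)·R1: [0, 0, 0, 0]
R3 ← R3 + (8/19)·R1: [0, 0, 0, 0]
R4 ← R4 + (8/19)·R1: [0, 0, 0, 0]
1 nonzero row, so rank(CA) = 1.

1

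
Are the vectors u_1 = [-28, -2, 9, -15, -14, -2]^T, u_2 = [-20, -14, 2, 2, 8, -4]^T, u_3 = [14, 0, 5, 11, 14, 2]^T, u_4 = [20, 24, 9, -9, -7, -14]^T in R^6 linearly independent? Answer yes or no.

yes

Form the matrix with these vectors as rows and row reduce.
R2 ← R2 − (5/7)·R1: [0, -88/7, -31/7, 89/7, 18, -18/7]
R3 ← R3 + (1/2)·R1: [0, -1, 19/2, 7/2, 7, 1]
R4 ← R4 + (5/7)·R1: [0, 158/7, 108/7, -138/7, -17, -108/7]
R3 ← R3 − (7/88)·R2: [0, 0, 867/88, 219/88, 245/44, 53/44]
R4 ← R4 + (79/44)·R2: [0, 0, 329/44, 137/44, 337/22, -441/22]
R4 ← R4 − (658/867)·R3: [0, 0, 0, 354/289, 9617/867, -18172/867]
4 nonzero rows, so the 4 vectors span a space of dimension 4.
Since 4 = 4, the vectors are linearly independent.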